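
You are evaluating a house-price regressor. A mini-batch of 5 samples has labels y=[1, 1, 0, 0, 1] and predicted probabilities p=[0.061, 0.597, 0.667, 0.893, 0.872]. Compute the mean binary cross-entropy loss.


L[0] = -ln(0.061) = 2.7969
L[1] = -ln(0.597) = 0.5158
L[2] = -ln(1-0.667) = -ln(0.333) = 1.0996
L[3] = -ln(1-0.893) = -ln(0.107) = 2.2349
L[4] = -ln(0.872) = 0.137
mean = (2.7969 + 0.5158 + 1.0996 + 2.2349 + 0.137)/5 = 1.3568

1.3568


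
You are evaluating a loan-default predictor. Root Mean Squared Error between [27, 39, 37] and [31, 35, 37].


MSE = 32/3 = 10.6667
RMSE = √(32/3) = 3.266

3.266


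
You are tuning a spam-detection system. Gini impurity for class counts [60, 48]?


Probabilities: [60/108, 48/108] ≈ [0.5556, 0.4444]
Σpᵢ² = (3600 + 2304)/108² = 5904/11664
Gini = 1 - Σpᵢ² = 1 - 5904/11664 = 0.4938

0.4938


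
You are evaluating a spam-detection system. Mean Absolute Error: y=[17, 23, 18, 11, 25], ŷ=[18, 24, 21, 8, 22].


Absolute errors: |17-18|=1, |23-24|=1, |18-21|=3, |11-8|=3, |25-22|=3
Sum = 11
MAE = 11/5 = 11/5

11/5


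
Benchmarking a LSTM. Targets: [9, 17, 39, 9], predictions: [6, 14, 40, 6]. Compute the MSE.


Squared errors: (9-6)²=9, (17-14)²=9, (39-40)²=1, (9-6)²=9
Sum = 28
MSE = 28/4 = 7

7


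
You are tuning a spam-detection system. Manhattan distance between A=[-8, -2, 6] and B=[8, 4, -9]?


d = |-8-8| + |-2-4| + |6+ 9|
  = 16 + 6 + 15
  = 37

37


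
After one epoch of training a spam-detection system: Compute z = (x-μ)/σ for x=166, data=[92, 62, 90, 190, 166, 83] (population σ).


μ = 113.8333, σ = 46.9127
z = (166 - 113.8333)/46.9127 = 1.112

1.112


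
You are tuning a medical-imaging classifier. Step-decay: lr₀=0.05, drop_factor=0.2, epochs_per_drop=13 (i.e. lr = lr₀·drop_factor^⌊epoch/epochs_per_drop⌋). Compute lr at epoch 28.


n_drops = ⌊28/13⌋ = 2
lr = 0.05·0.2^2 = 0.05·0.04 = 0.002

0.002


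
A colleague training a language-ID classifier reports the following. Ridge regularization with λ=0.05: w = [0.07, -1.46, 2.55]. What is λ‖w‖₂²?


‖w‖₂² = (0.07)² + (-1.46)² + (2.55)²
     = 0.0049 + 2.1316 + 6.5025
     = 8.639
λ·‖w‖₂² = 0.05·8.639 = 0.43195

0.43195


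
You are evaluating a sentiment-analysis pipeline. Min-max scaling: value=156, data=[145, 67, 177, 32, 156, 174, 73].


min=32, max=177
(156-32)/(177-32) = 124/145 = 0.8552

0.8552


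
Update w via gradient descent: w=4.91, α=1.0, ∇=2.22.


w_new = w - α·∇
= 4.91 - 1.0·2.22
= 4.91 - 2.22
= 2.69

2.69


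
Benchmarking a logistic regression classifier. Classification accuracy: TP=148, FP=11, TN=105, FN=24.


Accuracy = (TP+TN)/(TP+TN+FP+FN)
= (148+105)/(288)
= 253/288 = 87.85%

87.85%


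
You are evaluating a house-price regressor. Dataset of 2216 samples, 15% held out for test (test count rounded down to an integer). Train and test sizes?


Test = ⌊2216·15/100⌋ = 332
Train = 2216 - 332 = 1884

Train: 1884, Test: 332


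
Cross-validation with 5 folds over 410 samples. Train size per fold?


Fold size = 410/5 = 82
Training per fold = 410 - 82 = 328

328


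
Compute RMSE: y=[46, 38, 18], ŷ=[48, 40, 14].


MSE = 24/3 = 8
RMSE = √(24/3) = 2.8284

2.8284


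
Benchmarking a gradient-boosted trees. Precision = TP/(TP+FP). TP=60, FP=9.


Precision = TP/(TP+FP)
= 60/(60+9)
= 60/69 = 86.96%

86.96%


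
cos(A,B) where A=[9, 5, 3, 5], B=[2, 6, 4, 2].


A·B = 9·2 + 5·6 + 3·4 + 5·2 = 70
‖A‖ = √140 = 11.8322, ‖B‖ = √60 = 7.746
cos = 70/(√140·√60) = 70/√8400 = 0.7638

0.7638


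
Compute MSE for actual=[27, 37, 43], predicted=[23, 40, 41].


Squared errors: (27-23)²=16, (37-40)²=9, (43-41)²=4
Sum = 29
MSE = 29/3 = 29/3

29/3


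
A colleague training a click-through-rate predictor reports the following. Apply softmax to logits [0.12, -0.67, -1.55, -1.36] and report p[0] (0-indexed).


Exponentials: e^0.12=1.1275, e^-0.67=0.5117, e^-1.55=0.2122, e^-1.36=0.2567
Sum = 2.1081
Softmax = [0.5348, 0.2427, 0.1007, 0.1217]
p[0] = 1.1275/2.1081 = 0.5348

0.5348


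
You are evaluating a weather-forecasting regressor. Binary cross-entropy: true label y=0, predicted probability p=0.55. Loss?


BCE = -[y·ln(p) + (1-y)·ln(1-p)]
= -0 - 1·ln(1-0.55)
= -ln(0.45) = 0.7985

0.7985


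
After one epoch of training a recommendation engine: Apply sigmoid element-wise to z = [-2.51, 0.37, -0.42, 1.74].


σ(-2.51) = 1/(1+e^2.51) = 0.0752
σ(0.37) = 1/(1+e^-0.37) = 0.5915
σ(-0.42) = 1/(1+e^0.42) = 0.3965
σ(1.74) = 1/(1+e^-1.74) = 0.8507
result = [0.0752, 0.5915, 0.3965, 0.8507]

[0.0752, 0.5915, 0.3965, 0.8507]


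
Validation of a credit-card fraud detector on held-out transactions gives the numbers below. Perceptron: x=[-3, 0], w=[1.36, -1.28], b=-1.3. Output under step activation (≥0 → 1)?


z = (-3)·(1.36) + (0)·(-1.28) - 1.3
  = -5.38
step(z) = 0 (z<0)

0


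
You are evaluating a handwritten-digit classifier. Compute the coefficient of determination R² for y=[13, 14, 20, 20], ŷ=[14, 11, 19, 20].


ȳ = 16.75
SS_res = Σ(y-ŷ)² = 11
SS_tot = Σ(y-ȳ)² = 42.75
R² = 1 - SS_res/SS_tot = 1 - 0.2573 = 0.7427

0.7427


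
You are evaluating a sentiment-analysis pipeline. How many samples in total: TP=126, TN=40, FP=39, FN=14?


Total = TP + TN + FP + FN
= 126 + 40 + 39 + 14
= 219
(Predicted positive: 165, predicted negative: 54)

219


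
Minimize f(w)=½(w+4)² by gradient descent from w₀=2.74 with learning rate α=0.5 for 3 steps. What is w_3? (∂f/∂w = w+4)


step 1: grad = 2.74+4 = 6.74; w = 2.74 - 0.5·(6.74) = -0.63
step 2: grad = -0.63+4 = 3.37; w = -0.63 - 0.5·(3.37) = -2.315
step 3: grad = -2.315+4 = 1.685; w = -2.315 - 0.5·(1.685) = -3.1575

-3.1575


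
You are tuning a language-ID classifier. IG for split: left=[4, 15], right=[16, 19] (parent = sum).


Parent = [20, 34], H_parent = 0.951
H_left = 0.7425 (n=19), H_right = 0.9947 (n=35)
H_children = (19/54)·0.7425 + (35/54)·0.9947 = 0.906
IG = 0.951 - 0.906 = 0.045

0.045


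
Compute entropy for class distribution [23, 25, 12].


Probabilities: [23/60, 25/60, 12/60] ≈ [0.3833, 0.4167, 0.2]
H = -((23/60)·log₂(23/60) + (25/60)·log₂(25/60) + (12/60)·log₂(12/60))
  = 1.5209 bits

1.5209 bits


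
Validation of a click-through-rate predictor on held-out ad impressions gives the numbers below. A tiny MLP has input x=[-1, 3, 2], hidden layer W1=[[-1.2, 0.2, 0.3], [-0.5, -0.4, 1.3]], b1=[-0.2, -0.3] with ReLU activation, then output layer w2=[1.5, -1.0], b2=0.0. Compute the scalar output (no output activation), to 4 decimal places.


z1[0] = (-1.2)·(-1) + (0.2)·(3) + (0.3)·(2) - 0.2 = 2.2
z1[1] = (-0.5)·(-1) + (-0.4)·(3) + (1.3)·(2) - 0.3 = 1.6
h = ReLU(z1) = [2.2, 1.6]
output = (1.5)·(2.2) + (-1.0)·(1.6) + 0.0 = 1.7

1.7


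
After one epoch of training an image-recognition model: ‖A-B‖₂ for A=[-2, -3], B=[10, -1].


d = √((-2-10)² + (-3+ 1)²)
  = √(144 + 4)
  = √148 = 12.1655

12.1655


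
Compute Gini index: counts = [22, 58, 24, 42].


Probabilities: [22/146, 58/146, 24/146, 42/146] ≈ [0.1507, 0.3973, 0.1644, 0.2877]
Σpᵢ² = (484 + 3364 + 576 + 1764)/146² = 6188/21316
Gini = 1 - Σpᵢ² = 1 - 6188/21316 = 0.7097

0.7097


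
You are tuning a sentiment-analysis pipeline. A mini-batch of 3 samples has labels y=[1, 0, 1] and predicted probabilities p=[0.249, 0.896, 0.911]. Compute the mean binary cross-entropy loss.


L[0] = -ln(0.249) = 1.3903
L[1] = -ln(1-0.896) = -ln(0.104) = 2.2634
L[2] = -ln(0.911) = 0.0932
mean = (1.3903 + 2.2634 + 0.0932)/3 = 1.249

1.249


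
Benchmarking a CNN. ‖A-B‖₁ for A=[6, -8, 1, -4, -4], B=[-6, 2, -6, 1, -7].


d = |6+ 6| + |-8-2| + |1+ 6| + |-4-1| + |-4+ 7|
  = 12 + 10 + 7 + 5 + 3
  = 37

37


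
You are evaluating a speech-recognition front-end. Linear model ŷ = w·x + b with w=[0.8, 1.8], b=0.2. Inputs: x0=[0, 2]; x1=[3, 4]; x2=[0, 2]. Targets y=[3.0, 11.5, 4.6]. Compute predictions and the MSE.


ŷ0 = (0.8)·(0) + (1.8)·(2) + 0.2 = 3.8
ŷ1 = (0.8)·(3) + (1.8)·(4) + 0.2 = 9.8
ŷ2 = (0.8)·(0) + (1.8)·(2) + 0.2 = 3.8
errors² = [0.64, 2.89, 0.64]
MSE = 4.1700/3 = 1.39

1.39


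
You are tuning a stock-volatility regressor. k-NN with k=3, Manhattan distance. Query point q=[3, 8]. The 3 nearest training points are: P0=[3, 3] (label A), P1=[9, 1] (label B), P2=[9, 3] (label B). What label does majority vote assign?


d(q,P0) = 5  (label A)
d(q,P1) = 13  (label B)
d(q,P2) = 11  (label B)
Votes: A=1, B=2
Majority → B

B


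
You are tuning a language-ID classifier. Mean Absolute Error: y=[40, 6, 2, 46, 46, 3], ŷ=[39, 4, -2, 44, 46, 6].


Absolute errors: |40-39|=1, |6-4|=2, |2+ 2|=4, |46-44|=2, |46-46|=0, |3-6|=3
Sum = 12
MAE = 12/6 = 2

2


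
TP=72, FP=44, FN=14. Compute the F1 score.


Precision = 72/116 = 0.6207
Recall = 72/86 = 0.8372
F1 = 2·P·R/(P+R) = 2·TP/(2·TP+FP+FN) = 144/(144+44+14) = 144/202 = 0.7129

0.7129


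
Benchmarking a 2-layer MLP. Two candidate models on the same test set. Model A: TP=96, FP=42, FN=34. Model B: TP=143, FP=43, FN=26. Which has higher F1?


Model A: P=96/138=0.6957, R=96/130=0.7385, F1=2PR/(P+R)=2TP/(2TP+FP+FN)=192/268=0.7164
Model B: P=143/186=0.7688, R=143/169=0.8462, F1=2PR/(P+R)=2TP/(2TP+FP+FN)=286/355=0.8056
0.7164 < 0.8056 → Model B

Model B


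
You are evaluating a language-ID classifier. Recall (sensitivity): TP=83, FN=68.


Recall = TP/(TP+FN)
= 83/(83+68)
= 83/151 = 54.97%

54.97%


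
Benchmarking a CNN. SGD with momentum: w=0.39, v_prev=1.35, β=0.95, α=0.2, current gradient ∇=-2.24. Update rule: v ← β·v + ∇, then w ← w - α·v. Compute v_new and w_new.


v_new = 0.95·1.35 - 2.24 = 1.2825 - 2.24 = -0.9575
w_new = 0.39 - 0.2·-0.9575 = 0.39 + 0.1915 = 0.5815

v_new=-0.9575, w_new=0.5815


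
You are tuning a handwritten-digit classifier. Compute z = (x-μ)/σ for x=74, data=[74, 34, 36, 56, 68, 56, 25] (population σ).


μ = 49.8571, σ = 17.1083
z = (74 - 49.8571)/17.1083 = 1.4112

1.4112


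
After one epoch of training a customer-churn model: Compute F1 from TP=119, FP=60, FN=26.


Precision = 119/179 = 0.6648
Recall = 119/145 = 0.8207
F1 = 2·P·R/(P+R) = 2·TP/(2·TP+FP+FN) = 238/(238+60+26) = 238/324 = 0.7346

0.7346


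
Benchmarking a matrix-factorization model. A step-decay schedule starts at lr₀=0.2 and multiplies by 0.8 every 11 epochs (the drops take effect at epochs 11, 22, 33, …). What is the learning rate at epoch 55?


n_drops = ⌊55/11⌋ = 5
lr = 0.2·0.8^5 = 0.2·0.32768 = 0.065536

0.065536


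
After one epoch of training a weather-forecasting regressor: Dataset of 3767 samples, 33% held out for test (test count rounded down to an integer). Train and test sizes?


Test = ⌊3767·33/100⌋ = 1243
Train = 3767 - 1243 = 2524

Train: 2524, Test: 1243


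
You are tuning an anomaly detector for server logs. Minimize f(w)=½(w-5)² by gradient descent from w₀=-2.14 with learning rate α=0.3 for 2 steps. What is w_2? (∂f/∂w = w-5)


step 1: grad = -2.14-5 = -7.14; w = -2.14 - 0.3·(-7.14) = 0.002
step 2: grad = 0.002-5 = -4.998; w = 0.002 - 0.3·(-4.998) = 1.5014

1.5014


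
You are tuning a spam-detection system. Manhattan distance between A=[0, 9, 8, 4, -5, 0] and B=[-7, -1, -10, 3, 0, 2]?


d = |0+ 7| + |9+ 1| + |8+ 10| + |4-3| + |-5-0| + |0-2|
  = 7 + 10 + 18 + 1 + 5 + 2
  = 43

43


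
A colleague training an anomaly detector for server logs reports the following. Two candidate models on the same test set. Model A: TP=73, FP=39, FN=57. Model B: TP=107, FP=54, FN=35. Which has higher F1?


Model A: P=73/112=0.6518, R=73/130=0.5615, F1=2PR/(P+R)=2TP/(2TP+FP+FN)=146/242=0.6033
Model B: P=107/161=0.6646, R=107/142=0.7535, F1=2PR/(P+R)=2TP/(2TP+FP+FN)=214/303=0.7063
0.6033 < 0.7063 → Model B

Model B


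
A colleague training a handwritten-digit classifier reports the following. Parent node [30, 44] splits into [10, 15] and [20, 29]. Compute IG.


Parent = [30, 44], H_parent = 0.974
H_left = 0.971 (n=25), H_right = 0.9755 (n=49)
H_children = (25/74)·0.971 + (49/74)·0.9755 = 0.974
IG = 0.974 - 0.974 = 0.0

0.0


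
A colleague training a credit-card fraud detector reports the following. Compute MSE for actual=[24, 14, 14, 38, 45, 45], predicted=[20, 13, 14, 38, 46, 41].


Squared errors: (24-20)²=16, (14-13)²=1, (14-14)²=0, (38-38)²=0, (45-46)²=1, (45-41)²=16
Sum = 34
MSE = 34/6 = 17/3

17/3


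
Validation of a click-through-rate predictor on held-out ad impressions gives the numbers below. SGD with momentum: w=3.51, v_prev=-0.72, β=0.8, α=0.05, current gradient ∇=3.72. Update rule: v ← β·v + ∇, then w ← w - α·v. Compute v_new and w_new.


v_new = 0.8·-0.72 + 3.72 = -0.576 + 3.72 = 3.144
w_new = 3.51 - 0.05·3.144 = 3.51 - 0.1572 = 3.3528

v_new=3.144, w_new=3.3528


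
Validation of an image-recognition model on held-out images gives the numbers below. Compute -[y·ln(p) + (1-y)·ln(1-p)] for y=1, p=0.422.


BCE = -[y·ln(p) + (1-y)·ln(1-p)]
= -1·ln(0.422) - 0
= -ln(0.422) = 0.8627

0.8627


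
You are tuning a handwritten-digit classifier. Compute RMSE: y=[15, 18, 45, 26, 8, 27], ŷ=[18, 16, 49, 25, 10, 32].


MSE = 59/6 = 9.8333
RMSE = √(59/6) = 3.1358

3.1358


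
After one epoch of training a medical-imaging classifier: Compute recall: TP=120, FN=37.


Recall = TP/(TP+FN)
= 120/(120+37)
= 120/157 = 76.43%

76.43%


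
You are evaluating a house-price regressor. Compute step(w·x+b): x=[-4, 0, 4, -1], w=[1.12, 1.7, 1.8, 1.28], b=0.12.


z = (-4)·(1.12) + (0)·(1.7) + (4)·(1.8) + (-1)·(1.28) + 0.12
  = 1.56
step(z) = 1 (z≥0)

1


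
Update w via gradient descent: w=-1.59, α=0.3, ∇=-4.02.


w_new = w - α·∇
= -1.59 - 0.3·-4.02
= -1.59 + 1.206
= -0.384

-0.384


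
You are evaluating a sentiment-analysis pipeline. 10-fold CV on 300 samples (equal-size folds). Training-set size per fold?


Fold size = 300/10 = 30
Training per fold = 300 - 30 = 270

270


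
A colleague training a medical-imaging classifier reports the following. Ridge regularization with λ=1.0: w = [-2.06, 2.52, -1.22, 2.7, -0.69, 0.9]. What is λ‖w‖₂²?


‖w‖₂² = (-2.06)² + (2.52)² + (-1.22)² + (2.7)² + (-0.69)² + (0.9)²
     = 4.2436 + 6.3504 + 1.4884 + 7.29 + 0.4761 + 0.81
     = 20.6585
λ·‖w‖₂² = 1.0·20.6585 = 20.6585

20.6585


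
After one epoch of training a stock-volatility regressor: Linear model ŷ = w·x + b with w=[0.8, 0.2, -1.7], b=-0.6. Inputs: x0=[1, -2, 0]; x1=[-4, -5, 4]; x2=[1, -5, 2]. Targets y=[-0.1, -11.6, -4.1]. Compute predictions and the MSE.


ŷ0 = (0.8)·(1) + (0.2)·(-2) + (-1.7)·(0) - 0.6 = -0.2
ŷ1 = (0.8)·(-4) + (0.2)·(-5) + (-1.7)·(4) - 0.6 = -11.6
ŷ2 = (0.8)·(1) + (0.2)·(-5) + (-1.7)·(2) - 0.6 = -4.2
errors² = [0.01, 0.0, 0.01]
MSE = 0.0200/3 = 0.0067

0.0067


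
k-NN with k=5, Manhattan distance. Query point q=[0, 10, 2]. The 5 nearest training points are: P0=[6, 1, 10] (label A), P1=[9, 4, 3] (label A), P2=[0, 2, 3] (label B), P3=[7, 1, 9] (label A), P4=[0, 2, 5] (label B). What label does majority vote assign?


d(q,P0) = 23  (label A)
d(q,P1) = 16  (label A)
d(q,P2) = 9  (label B)
d(q,P3) = 23  (label A)
d(q,P4) = 11  (label B)
Votes: A=3, B=2
Majority → A

A


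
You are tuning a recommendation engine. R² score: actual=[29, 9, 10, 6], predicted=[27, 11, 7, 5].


ȳ = 13.5
SS_res = Σ(y-ŷ)² = 18
SS_tot = Σ(y-ȳ)² = 329
R² = 1 - SS_res/SS_tot = 1 - 0.0547 = 0.9453

0.9453


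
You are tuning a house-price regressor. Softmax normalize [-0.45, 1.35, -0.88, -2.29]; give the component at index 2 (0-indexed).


Exponentials: e^-0.45=0.6376, e^1.35=3.8574, e^-0.88=0.4148, e^-2.29=0.1013
Sum = 5.0111
Softmax = [0.1272, 0.7698, 0.0828, 0.0202]
p[2] = 0.4148/5.0111 = 0.0828

0.0828


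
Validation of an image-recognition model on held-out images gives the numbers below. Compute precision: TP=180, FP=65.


Precision = TP/(TP+FP)
= 180/(180+65)
= 180/245 = 73.47%

73.47%


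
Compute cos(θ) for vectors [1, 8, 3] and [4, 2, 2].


A·B = 1·4 + 8·2 + 3·2 = 26
‖A‖ = √74 = 8.6023, ‖B‖ = √24 = 4.899
cos = 26/(√74·√24) = 26/√1776 = 0.617

0.617


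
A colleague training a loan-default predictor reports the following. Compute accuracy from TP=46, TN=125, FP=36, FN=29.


Accuracy = (TP+TN)/(TP+TN+FP+FN)
= (46+125)/(236)
= 171/236 = 72.46%

72.46%


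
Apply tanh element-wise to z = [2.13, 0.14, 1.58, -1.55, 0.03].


tanh(2.13) = 0.9721
tanh(0.14) = 0.1391
tanh(1.58) = 0.9186
tanh(-1.55) = -0.9138
tanh(0.03) = 0.03
result = [0.9721, 0.1391, 0.9186, -0.9138, 0.03]

[0.9721, 0.1391, 0.9186, -0.9138, 0.03]


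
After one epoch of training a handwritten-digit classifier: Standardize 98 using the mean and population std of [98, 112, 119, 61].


μ = 97.5, σ = 22.3886
z = (98 - 97.5)/22.3886 = 0.0223

0.0223


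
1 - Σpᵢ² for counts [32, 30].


Probabilities: [32/62, 30/62] ≈ [0.5161, 0.4839]
Σpᵢ² = (1024 + 900)/62² = 1924/3844
Gini = 1 - Σpᵢ² = 1 - 1924/3844 = 0.4995

0.4995


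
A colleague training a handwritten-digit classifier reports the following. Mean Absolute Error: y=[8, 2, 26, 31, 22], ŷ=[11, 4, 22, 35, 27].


Absolute errors: |8-11|=3, |2-4|=2, |26-22|=4, |31-35|=4, |22-27|=5
Sum = 18
MAE = 18/5 = 18/5

18/5


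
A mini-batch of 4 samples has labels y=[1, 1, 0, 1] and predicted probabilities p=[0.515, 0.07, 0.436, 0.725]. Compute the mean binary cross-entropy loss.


L[0] = -ln(0.515) = 0.6636
L[1] = -ln(0.07) = 2.6593
L[2] = -ln(1-0.436) = -ln(0.564) = 0.5727
L[3] = -ln(0.725) = 0.3216
mean = (0.6636 + 2.6593 + 0.5727 + 0.3216)/4 = 1.0543

1.0543


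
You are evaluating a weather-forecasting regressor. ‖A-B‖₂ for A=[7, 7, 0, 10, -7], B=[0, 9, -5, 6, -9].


d = √((7-0)² + (7-9)² + (0+ 5)² + (10-6)² + (-7+ 9)²)
  = √(49 + 4 + 25 + 16 + 4)
  = √98 = 9.8995

9.8995


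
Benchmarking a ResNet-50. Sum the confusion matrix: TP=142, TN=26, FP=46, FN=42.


Total = TP + TN + FP + FN
= 142 + 26 + 46 + 42
= 256
(Predicted positive: 188, predicted negative: 68)

256


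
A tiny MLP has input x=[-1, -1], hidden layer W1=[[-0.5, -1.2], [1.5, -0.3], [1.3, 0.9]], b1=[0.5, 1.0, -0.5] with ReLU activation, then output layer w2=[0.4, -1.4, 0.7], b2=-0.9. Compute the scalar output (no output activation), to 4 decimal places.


z1[0] = (-0.5)·(-1) + (-1.2)·(-1) + 0.5 = 2.2
z1[1] = (1.5)·(-1) + (-0.3)·(-1) + 1.0 = -0.2
z1[2] = (1.3)·(-1) + (0.9)·(-1) - 0.5 = -2.7
h = ReLU(z1) = [2.2, 0.0, 0.0]
output = (0.4)·(2.2) + (-1.4)·(0.0) + (0.7)·(0.0) - 0.9 = -0.02

-0.02


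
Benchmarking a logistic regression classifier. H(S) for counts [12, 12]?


Probabilities: [12/24, 12/24] ≈ [0.5, 0.5]
H = -((12/24)·log₂(12/24) + (12/24)·log₂(12/24))
  = 1.0 bits

1.0 bits


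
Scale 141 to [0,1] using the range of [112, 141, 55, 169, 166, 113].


min=55, max=169
(141-55)/(169-55) = 86/114 = 0.7544

0.7544


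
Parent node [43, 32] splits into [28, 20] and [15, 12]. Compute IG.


Parent = [43, 32], H_parent = 0.9844
H_left = 0.9799 (n=48), H_right = 0.9911 (n=27)
H_children = (48/75)·0.9799 + (27/75)·0.9911 = 0.9839
IG = 0.9844 - 0.9839 = 0.0005

0.0005


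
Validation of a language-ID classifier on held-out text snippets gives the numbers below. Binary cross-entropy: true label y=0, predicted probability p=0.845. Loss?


BCE = -[y·ln(p) + (1-y)·ln(1-p)]
= -0 - 1·ln(1-0.845)
= -ln(0.155) = 1.8643

1.8643


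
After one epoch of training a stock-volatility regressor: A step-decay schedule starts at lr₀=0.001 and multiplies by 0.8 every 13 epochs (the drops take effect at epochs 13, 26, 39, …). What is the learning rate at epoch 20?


n_drops = ⌊20/13⌋ = 1
lr = 0.001·0.8^1 = 0.001·0.8 = 0.0008

0.0008


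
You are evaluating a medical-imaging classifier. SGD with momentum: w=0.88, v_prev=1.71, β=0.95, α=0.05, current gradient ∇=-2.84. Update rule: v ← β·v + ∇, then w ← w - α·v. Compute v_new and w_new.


v_new = 0.95·1.71 - 2.84 = 1.6245 - 2.84 = -1.2155
w_new = 0.88 - 0.05·-1.2155 = 0.88 + 0.060775 = 0.940775

v_new=-1.2155, w_new=0.940775


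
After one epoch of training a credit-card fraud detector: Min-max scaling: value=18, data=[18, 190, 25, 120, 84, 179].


min=18, max=190
(18-18)/(190-18) = 0/172 = 0.0

0.0


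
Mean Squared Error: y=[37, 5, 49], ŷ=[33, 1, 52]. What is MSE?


Squared errors: (37-33)²=16, (5-1)²=16, (49-52)²=9
Sum = 41
MSE = 41/3 = 41/3

41/3


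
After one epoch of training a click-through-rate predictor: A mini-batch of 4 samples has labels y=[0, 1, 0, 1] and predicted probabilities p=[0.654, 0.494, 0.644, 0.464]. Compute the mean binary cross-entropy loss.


L[0] = -ln(1-0.654) = -ln(0.346) = 1.0613
L[1] = -ln(0.494) = 0.7052
L[2] = -ln(1-0.644) = -ln(0.356) = 1.0328
L[3] = -ln(0.464) = 0.7679
mean = (1.0613 + 0.7052 + 1.0328 + 0.7679)/4 = 0.8918

0.8918


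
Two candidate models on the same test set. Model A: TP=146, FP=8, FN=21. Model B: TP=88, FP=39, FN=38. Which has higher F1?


Model A: P=146/154=0.9481, R=146/167=0.8743, F1=2PR/(P+R)=2TP/(2TP+FP+FN)=292/321=0.9097
Model B: P=88/127=0.6929, R=88/126=0.6984, F1=2PR/(P+R)=2TP/(2TP+FP+FN)=176/253=0.6957
0.9097 > 0.6957 → Model A

Model A


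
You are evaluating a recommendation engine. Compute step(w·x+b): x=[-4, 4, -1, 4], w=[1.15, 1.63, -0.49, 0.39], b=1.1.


z = (-4)·(1.15) + (4)·(1.63) + (-1)·(-0.49) + (4)·(0.39) + 1.1
  = 5.07
step(z) = 1 (z≥0)

1


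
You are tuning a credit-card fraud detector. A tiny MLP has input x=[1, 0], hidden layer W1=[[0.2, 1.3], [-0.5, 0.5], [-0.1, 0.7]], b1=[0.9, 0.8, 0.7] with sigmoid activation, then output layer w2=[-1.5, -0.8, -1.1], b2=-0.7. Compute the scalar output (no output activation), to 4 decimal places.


z1[0] = (0.2)·(1) + (1.3)·(0) + 0.9 = 1.1
z1[1] = (-0.5)·(1) + (0.5)·(0) + 0.8 = 0.3
z1[2] = (-0.1)·(1) + (0.7)·(0) + 0.7 = 0.6
h = sigmoid(z1) = [0.7503, 0.5744, 0.6457]
output = (-1.5)·(0.7503) + (-0.8)·(0.5744) + (-1.1)·(0.6457) - 0.7 = -2.9952

-2.9952


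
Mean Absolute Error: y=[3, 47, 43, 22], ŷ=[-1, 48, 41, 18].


Absolute errors: |3+ 1|=4, |47-48|=1, |43-41|=2, |22-18|=4
Sum = 11
MAE = 11/4 = 11/4

11/4


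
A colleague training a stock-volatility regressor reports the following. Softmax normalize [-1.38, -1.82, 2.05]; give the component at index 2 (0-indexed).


Exponentials: e^-1.38=0.2516, e^-1.82=0.162, e^2.05=7.7679
Sum = 8.1815
Softmax = [0.0307, 0.0198, 0.9494]
p[2] = 7.7679/8.1815 = 0.9494

0.9494


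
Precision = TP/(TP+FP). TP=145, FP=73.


Precision = TP/(TP+FP)
= 145/(145+73)
= 145/218 = 66.51%

66.51%


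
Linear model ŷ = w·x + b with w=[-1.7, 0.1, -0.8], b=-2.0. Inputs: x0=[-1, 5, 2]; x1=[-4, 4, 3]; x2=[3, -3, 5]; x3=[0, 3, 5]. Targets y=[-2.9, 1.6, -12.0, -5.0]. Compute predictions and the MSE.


ŷ0 = (-1.7)·(-1) + (0.1)·(5) + (-0.8)·(2) - 2.0 = -1.4
ŷ1 = (-1.7)·(-4) + (0.1)·(4) + (-0.8)·(3) - 2.0 = 2.8
ŷ2 = (-1.7)·(3) + (0.1)·(-3) + (-0.8)·(5) - 2.0 = -11.4
ŷ3 = (-1.7)·(0) + (0.1)·(3) + (-0.8)·(5) - 2.0 = -5.7
errors² = [2.25, 1.44, 0.36, 0.49]
MSE = 4.5400/4 = 1.135

1.135


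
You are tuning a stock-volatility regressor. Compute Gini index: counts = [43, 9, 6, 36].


Probabilities: [43/94, 9/94, 6/94, 36/94] ≈ [0.4574, 0.0957, 0.0638, 0.383]
Σpᵢ² = (1849 + 81 + 36 + 1296)/94² = 3262/8836
Gini = 1 - Σpᵢ² = 1 - 3262/8836 = 0.6308

0.6308


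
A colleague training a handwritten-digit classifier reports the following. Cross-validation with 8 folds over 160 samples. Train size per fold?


Fold size = 160/8 = 20
Training per fold = 160 - 20 = 140

140


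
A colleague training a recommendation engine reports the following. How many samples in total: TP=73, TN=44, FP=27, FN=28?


Total = TP + TN + FP + FN
= 73 + 44 + 27 + 28
= 172
(Predicted positive: 100, predicted negative: 72)

172


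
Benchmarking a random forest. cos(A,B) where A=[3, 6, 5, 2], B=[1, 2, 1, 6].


A·B = 3·1 + 6·2 + 5·1 + 2·6 = 32
‖A‖ = √74 = 8.6023, ‖B‖ = √42 = 6.4807
cos = 32/(√74·√42) = 32/√3108 = 0.574

0.574


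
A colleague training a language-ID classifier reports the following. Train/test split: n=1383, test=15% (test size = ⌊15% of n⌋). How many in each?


Test = ⌊1383·15/100⌋ = 207
Train = 1383 - 207 = 1176

Train: 1176, Test: 207


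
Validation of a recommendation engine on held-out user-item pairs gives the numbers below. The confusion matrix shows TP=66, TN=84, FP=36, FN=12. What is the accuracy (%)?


Accuracy = (TP+TN)/(TP+TN+FP+FN)
= (66+84)/(198)
= 150/198 = 75.76%

75.76%


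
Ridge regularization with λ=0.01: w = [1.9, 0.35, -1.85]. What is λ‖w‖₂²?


‖w‖₂² = (1.9)² + (0.35)² + (-1.85)²
     = 3.61 + 0.1225 + 3.4225
     = 7.155
λ·‖w‖₂² = 0.01·7.155 = 0.07155

0.07155


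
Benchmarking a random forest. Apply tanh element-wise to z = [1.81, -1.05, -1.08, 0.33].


tanh(1.81) = 0.9478
tanh(-1.05) = -0.7818
tanh(-1.08) = -0.7932
tanh(0.33) = 0.3185
result = [0.9478, -0.7818, -0.7932, 0.3185]

[0.9478, -0.7818, -0.7932, 0.3185]


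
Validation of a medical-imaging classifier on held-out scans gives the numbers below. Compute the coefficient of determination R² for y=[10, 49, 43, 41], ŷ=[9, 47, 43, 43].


ȳ = 35.75
SS_res = Σ(y-ŷ)² = 9
SS_tot = Σ(y-ȳ)² = 918.75
R² = 1 - SS_res/SS_tot = 1 - 0.0098 = 0.9902

0.9902


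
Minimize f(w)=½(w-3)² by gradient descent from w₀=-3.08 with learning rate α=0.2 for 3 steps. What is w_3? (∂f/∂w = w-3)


step 1: grad = -3.08-3 = -6.08; w = -3.08 - 0.2·(-6.08) = -1.864
step 2: grad = -1.864-3 = -4.864; w = -1.864 - 0.2·(-4.864) = -0.8912
step 3: grad = -0.8912-3 = -3.8912; w = -0.8912 - 0.2·(-3.8912) = -0.11296

-0.11296


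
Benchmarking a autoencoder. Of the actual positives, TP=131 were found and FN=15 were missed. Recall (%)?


Recall = TP/(TP+FN)
= 131/(131+15)
= 131/146 = 89.73%

89.73%


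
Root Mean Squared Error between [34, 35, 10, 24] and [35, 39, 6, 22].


MSE = 37/4 = 9.25
RMSE = √(37/4) = 3.0414

3.0414


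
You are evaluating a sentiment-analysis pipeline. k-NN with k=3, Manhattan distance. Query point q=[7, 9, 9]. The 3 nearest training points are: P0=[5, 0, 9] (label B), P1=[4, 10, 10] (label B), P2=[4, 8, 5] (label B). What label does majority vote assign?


d(q,P0) = 11  (label B)
d(q,P1) = 5  (label B)
d(q,P2) = 8  (label B)
Votes: A=0, B=3
Majority → B

B


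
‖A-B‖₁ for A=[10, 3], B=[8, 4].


d = |10-8| + |3-4|
  = 2 + 1
  = 3

3


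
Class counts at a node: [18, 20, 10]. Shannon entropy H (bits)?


Probabilities: [18/48, 20/48, 10/48] ≈ [0.375, 0.4167, 0.2083]
H = -((18/48)·log₂(18/48) + (20/48)·log₂(20/48) + (10/48)·log₂(10/48))
  = 1.5284 bits

1.5284 bits


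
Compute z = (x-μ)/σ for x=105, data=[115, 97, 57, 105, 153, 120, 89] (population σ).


μ = 105.1429, σ = 27.3936
z = (105 - 105.1429)/27.3936 = -0.0052

-0.0052


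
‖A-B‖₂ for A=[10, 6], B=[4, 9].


d = √((10-4)² + (6-9)²)
  = √(36 + 9)
  = √45 = 6.7082

6.7082


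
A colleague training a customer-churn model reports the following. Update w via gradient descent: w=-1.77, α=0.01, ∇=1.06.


w_new = w - α·∇
= -1.77 - 0.01·1.06
= -1.77 - 0.0106
= -1.7806

-1.7806


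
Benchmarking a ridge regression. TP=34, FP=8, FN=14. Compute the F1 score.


Precision = 34/42 = 0.8095
Recall = 34/48 = 0.7083
F1 = 2·P·R/(P+R) = 2·TP/(2·TP+FP+FN) = 68/(68+8+14) = 68/90 = 0.7556

0.7556


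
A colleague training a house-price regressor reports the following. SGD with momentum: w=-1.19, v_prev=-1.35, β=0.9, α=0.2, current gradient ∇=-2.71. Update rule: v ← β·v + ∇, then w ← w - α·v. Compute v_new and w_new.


v_new = 0.9·-1.35 - 2.71 = -1.215 - 2.71 = -3.925
w_new = -1.19 - 0.2·-3.925 = -1.19 + 0.785 = -0.405

v_new=-3.925, w_new=-0.405


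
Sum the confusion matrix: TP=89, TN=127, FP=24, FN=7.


Total = TP + TN + FP + FN
= 89 + 127 + 24 + 7
= 247
(Predicted positive: 113, predicted negative: 134)

247


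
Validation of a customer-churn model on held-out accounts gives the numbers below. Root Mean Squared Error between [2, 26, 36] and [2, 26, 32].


MSE = 16/3 = 5.3333
RMSE = √(16/3) = 2.3094

2.3094


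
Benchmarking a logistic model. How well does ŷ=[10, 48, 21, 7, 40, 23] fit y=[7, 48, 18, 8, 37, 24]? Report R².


ȳ = 23.6667
SS_res = Σ(y-ŷ)² = 29
SS_tot = Σ(y-ȳ)² = 1325.33
R² = 1 - SS_res/SS_tot = 1 - 0.0219 = 0.9781

0.9781


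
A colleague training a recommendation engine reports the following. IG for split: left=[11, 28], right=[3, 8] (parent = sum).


Parent = [14, 36], H_parent = 0.8555
H_left = 0.8582 (n=39), H_right = 0.8454 (n=11)
H_children = (39/50)·0.8582 + (11/50)·0.8454 = 0.8554
IG = 0.8555 - 0.8554 = 0.0001

0.0001


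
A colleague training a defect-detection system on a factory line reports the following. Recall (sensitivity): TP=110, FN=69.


Recall = TP/(TP+FN)
= 110/(110+69)
= 110/179 = 61.45%

61.45%


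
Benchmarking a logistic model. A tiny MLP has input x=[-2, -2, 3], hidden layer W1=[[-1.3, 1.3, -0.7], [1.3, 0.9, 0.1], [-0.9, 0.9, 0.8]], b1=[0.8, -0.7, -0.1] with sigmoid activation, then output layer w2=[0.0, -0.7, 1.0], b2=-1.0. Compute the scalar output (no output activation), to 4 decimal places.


z1[0] = (-1.3)·(-2) + (1.3)·(-2) + (-0.7)·(3) + 0.8 = -1.3
z1[1] = (1.3)·(-2) + (0.9)·(-2) + (0.1)·(3) - 0.7 = -4.8
z1[2] = (-0.9)·(-2) + (0.9)·(-2) + (0.8)·(3) - 0.1 = 2.3
h = sigmoid(z1) = [0.2142, 0.0082, 0.9089]
output = (0.0)·(0.2142) + (-0.7)·(0.0082) + (1.0)·(0.9089) - 1.0 = -0.0968

-0.0968


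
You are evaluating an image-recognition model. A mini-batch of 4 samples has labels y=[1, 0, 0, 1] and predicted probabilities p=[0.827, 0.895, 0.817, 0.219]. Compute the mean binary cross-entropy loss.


L[0] = -ln(0.827) = 0.19
L[1] = -ln(1-0.895) = -ln(0.105) = 2.2538
L[2] = -ln(1-0.817) = -ln(0.183) = 1.6983
L[3] = -ln(0.219) = 1.5187
mean = (0.19 + 2.2538 + 1.6983 + 1.5187)/4 = 1.4152

1.4152


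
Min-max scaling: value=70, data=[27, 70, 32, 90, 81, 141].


min=27, max=141
(70-27)/(141-27) = 43/114 = 0.3772

0.3772


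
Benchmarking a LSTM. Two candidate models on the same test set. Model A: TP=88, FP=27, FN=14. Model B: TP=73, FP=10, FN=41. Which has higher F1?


Model A: P=88/115=0.7652, R=88/102=0.8627, F1=2PR/(P+R)=2TP/(2TP+FP+FN)=176/217=0.8111
Model B: P=73/83=0.8795, R=73/114=0.6404, F1=2PR/(P+R)=2TP/(2TP+FP+FN)=146/197=0.7411
0.8111 > 0.7411 → Model A

Model A


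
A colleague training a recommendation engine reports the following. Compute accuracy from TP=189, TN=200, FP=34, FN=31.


Accuracy = (TP+TN)/(TP+TN+FP+FN)
= (189+200)/(454)
= 389/454 = 85.68%

85.68%


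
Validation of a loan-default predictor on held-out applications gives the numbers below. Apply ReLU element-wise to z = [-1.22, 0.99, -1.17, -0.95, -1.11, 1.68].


ReLU(-1.22) = max(0, -1.22) = 0.0
ReLU(0.99) = max(0, 0.99) = 0.99
ReLU(-1.17) = max(0, -1.17) = 0.0
ReLU(-0.95) = max(0, -0.95) = 0.0
ReLU(-1.11) = max(0, -1.11) = 0.0
ReLU(1.68) = max(0, 1.68) = 1.68
result = [0.0, 0.99, 0.0, 0.0, 0.0, 1.68]

[0.0, 0.99, 0.0, 0.0, 0.0, 1.68]


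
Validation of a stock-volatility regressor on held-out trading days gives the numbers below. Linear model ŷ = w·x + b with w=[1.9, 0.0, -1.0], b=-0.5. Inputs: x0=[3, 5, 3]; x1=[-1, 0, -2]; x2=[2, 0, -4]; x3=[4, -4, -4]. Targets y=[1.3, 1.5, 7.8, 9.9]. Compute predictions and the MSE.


ŷ0 = (1.9)·(3) + (0.0)·(5) + (-1.0)·(3) - 0.5 = 2.2
ŷ1 = (1.9)·(-1) + (0.0)·(0) + (-1.0)·(-2) - 0.5 = -0.4
ŷ2 = (1.9)·(2) + (0.0)·(0) + (-1.0)·(-4) - 0.5 = 7.3
ŷ3 = (1.9)·(4) + (0.0)·(-4) + (-1.0)·(-4) - 0.5 = 11.1
errors² = [0.81, 3.61, 0.25, 1.44]
MSE = 6.1100/4 = 1.5275

1.5275


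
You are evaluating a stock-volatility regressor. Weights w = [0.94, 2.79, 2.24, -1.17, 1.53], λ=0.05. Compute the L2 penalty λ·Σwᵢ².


‖w‖₂² = (0.94)² + (2.79)² + (2.24)² + (-1.17)² + (1.53)²
     = 0.8836 + 7.7841 + 5.0176 + 1.3689 + 2.3409
     = 17.3951
λ·‖w‖₂² = 0.05·17.3951 = 0.869755

0.869755


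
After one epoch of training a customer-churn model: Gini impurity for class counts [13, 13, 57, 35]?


Probabilities: [13/118, 13/118, 57/118, 35/118] ≈ [0.1102, 0.1102, 0.4831, 0.2966]
Σpᵢ² = (169 + 169 + 3249 + 1225)/118² = 4812/13924
Gini = 1 - Σpᵢ² = 1 - 4812/13924 = 0.6544

0.6544


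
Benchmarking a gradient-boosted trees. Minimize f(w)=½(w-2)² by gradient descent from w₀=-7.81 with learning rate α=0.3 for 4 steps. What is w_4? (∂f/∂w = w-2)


step 1: grad = -7.81-2 = -9.81; w = -7.81 - 0.3·(-9.81) = -4.867
step 2: grad = -4.867-2 = -6.867; w = -4.867 - 0.3·(-6.867) = -2.8069
step 3: grad = -2.8069-2 = -4.8069; w = -2.8069 - 0.3·(-4.8069) = -1.36483
step 4: grad = -1.36483-2 = -3.36483; w = -1.36483 - 0.3·(-3.36483) = -0.355381

-0.355381


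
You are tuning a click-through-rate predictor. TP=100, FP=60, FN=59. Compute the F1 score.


Precision = 100/160 = 0.625
Recall = 100/159 = 0.6289
F1 = 2·P·R/(P+R) = 2·TP/(2·TP+FP+FN) = 200/(200+60+59) = 200/319 = 0.627

0.627


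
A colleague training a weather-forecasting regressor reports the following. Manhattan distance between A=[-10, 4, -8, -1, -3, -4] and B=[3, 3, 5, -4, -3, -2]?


d = |-10-3| + |4-3| + |-8-5| + |-1+ 4| + |-3+ 3| + |-4+ 2|
  = 13 + 1 + 13 + 3 + 0 + 2
  = 32

32


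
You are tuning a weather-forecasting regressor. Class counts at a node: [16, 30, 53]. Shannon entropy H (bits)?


Probabilities: [16/99, 30/99, 53/99] ≈ [0.1616, 0.303, 0.5354]
H = -((16/99)·log₂(16/99) + (30/99)·log₂(30/99) + (53/99)·log₂(53/99))
  = 1.4295 bits

1.4295 bits


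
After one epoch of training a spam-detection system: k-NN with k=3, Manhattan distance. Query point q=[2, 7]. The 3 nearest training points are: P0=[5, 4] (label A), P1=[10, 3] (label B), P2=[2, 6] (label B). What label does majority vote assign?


d(q,P0) = 6  (label A)
d(q,P1) = 12  (label B)
d(q,P2) = 1  (label B)
Votes: A=1, B=2
Majority → B

B


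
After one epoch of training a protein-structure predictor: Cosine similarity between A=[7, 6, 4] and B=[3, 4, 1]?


A·B = 7·3 + 6·4 + 4·1 = 49
‖A‖ = √101 = 10.0499, ‖B‖ = √26 = 5.099
cos = 49/(√101·√26) = 49/√2626 = 0.9562

0.9562


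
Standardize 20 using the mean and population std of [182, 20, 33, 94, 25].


μ = 70.8, σ = 61.6617
z = (20 - 70.8)/61.6617 = -0.8239

-0.8239


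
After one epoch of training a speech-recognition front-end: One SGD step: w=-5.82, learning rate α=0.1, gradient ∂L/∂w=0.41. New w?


w_new = w - α·∇
= -5.82 - 0.1·0.41
= -5.82 - 0.041
= -5.861

-5.861


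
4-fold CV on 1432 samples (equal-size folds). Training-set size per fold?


Fold size = 1432/4 = 358
Training per fold = 1432 - 358 = 1074

1074


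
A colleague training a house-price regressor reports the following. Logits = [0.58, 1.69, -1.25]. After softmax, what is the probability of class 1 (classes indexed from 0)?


Exponentials: e^0.58=1.786, e^1.69=5.4195, e^-1.25=0.2865
Sum = 7.492
Softmax = [0.2384, 0.7234, 0.0382]
p[1] = 5.4195/7.492 = 0.7234

0.7234


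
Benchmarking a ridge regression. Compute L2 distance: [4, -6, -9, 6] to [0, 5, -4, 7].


d = √((4-0)² + (-6-5)² + (-9+ 4)² + (6-7)²)
  = √(16 + 121 + 25 + 1)
  = √163 = 12.7671

12.7671


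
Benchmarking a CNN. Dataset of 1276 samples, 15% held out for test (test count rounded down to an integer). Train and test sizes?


Test = ⌊1276·15/100⌋ = 191
Train = 1276 - 191 = 1085

Train: 1085, Test: 191


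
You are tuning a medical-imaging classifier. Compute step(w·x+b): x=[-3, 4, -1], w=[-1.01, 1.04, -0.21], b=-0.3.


z = (-3)·(-1.01) + (4)·(1.04) + (-1)·(-0.21) - 0.3
  = 7.1
step(z) = 1 (z≥0)

1


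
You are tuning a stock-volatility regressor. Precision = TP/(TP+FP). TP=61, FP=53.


Precision = TP/(TP+FP)
= 61/(61+53)
= 61/114 = 53.51%

53.51%


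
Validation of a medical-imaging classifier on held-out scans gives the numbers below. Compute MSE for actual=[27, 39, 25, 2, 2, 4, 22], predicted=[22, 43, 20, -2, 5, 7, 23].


Squared errors: (27-22)²=25, (39-43)²=16, (25-20)²=25, (2+ 2)²=16, (2-5)²=9, (4-7)²=9, (22-23)²=1
Sum = 101
MSE = 101/7 = 101/7

101/7


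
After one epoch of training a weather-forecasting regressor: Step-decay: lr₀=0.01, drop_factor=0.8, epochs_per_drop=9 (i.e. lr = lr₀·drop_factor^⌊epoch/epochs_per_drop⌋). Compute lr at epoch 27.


n_drops = ⌊27/9⌋ = 3
lr = 0.01·0.8^3 = 0.01·0.512 = 0.00512

0.00512


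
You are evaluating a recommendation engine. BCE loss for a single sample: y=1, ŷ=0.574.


BCE = -[y·ln(p) + (1-y)·ln(1-p)]
= -1·ln(0.574) - 0
= -ln(0.574) = 0.5551

0.5551


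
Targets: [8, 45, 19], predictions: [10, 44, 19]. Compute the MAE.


Absolute errors: |8-10|=2, |45-44|=1, |19-19|=0
Sum = 3
MAE = 3/3 = 1

1


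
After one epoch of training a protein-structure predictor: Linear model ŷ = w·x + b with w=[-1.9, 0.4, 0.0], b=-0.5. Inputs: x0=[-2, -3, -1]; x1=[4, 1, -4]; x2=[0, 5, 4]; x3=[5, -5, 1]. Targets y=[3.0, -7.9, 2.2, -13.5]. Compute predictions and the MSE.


ŷ0 = (-1.9)·(-2) + (0.4)·(-3) + (0.0)·(-1) - 0.5 = 2.1
ŷ1 = (-1.9)·(4) + (0.4)·(1) + (0.0)·(-4) - 0.5 = -7.7
ŷ2 = (-1.9)·(0) + (0.4)·(5) + (0.0)·(4) - 0.5 = 1.5
ŷ3 = (-1.9)·(5) + (0.4)·(-5) + (0.0)·(1) - 0.5 = -12.0
errors² = [0.81, 0.04, 0.49, 2.25]
MSE = 3.5900/4 = 0.8975

0.8975


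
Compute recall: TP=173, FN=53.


Recall = TP/(TP+FN)
= 173/(173+53)
= 173/226 = 76.55%

76.55%


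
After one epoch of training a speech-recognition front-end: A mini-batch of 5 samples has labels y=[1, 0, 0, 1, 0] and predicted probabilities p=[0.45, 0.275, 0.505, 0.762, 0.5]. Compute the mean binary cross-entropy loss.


L[0] = -ln(0.45) = 0.7985
L[1] = -ln(1-0.275) = -ln(0.725) = 0.3216
L[2] = -ln(1-0.505) = -ln(0.495) = 0.7032
L[3] = -ln(0.762) = 0.2718
L[4] = -ln(1-0.5) = -ln(0.5) = 0.6931
mean = (0.7985 + 0.3216 + 0.7032 + 0.2718 + 0.6931)/5 = 0.5576

0.5576


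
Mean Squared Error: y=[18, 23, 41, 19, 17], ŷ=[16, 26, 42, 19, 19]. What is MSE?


Squared errors: (18-16)²=4, (23-26)²=9, (41-42)²=1, (19-19)²=0, (17-19)²=4
Sum = 18
MSE = 18/5 = 18/5

18/5


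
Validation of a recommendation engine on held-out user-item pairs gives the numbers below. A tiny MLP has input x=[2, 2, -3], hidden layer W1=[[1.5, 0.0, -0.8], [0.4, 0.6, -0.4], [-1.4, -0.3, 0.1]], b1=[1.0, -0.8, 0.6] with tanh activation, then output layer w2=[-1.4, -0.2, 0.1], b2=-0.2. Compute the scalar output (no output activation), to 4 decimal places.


z1[0] = (1.5)·(2) + (0.0)·(2) + (-0.8)·(-3) + 1.0 = 6.4
z1[1] = (0.4)·(2) + (0.6)·(2) + (-0.4)·(-3) - 0.8 = 2.4
z1[2] = (-1.4)·(2) + (-0.3)·(2) + (0.1)·(-3) + 0.6 = -3.1
h = tanh(z1) = [1.0, 0.9837, -0.9959]
output = (-1.4)·(1.0) + (-0.2)·(0.9837) + (0.1)·(-0.9959) - 0.2 = -1.8963

-1.8963


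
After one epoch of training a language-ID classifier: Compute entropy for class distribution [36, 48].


Probabilities: [36/84, 48/84] ≈ [0.4286, 0.5714]
H = -((36/84)·log₂(36/84) + (48/84)·log₂(48/84))
  = 0.9852 bits

0.9852 bits


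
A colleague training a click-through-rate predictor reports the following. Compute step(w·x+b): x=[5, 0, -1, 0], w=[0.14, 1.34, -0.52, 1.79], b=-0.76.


z = (5)·(0.14) + (0)·(1.34) + (-1)·(-0.52) + (0)·(1.79) - 0.76
  = 0.46
step(z) = 1 (z≥0)

1


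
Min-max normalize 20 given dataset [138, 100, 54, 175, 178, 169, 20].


min=20, max=178
(20-20)/(178-20) = 0/158 = 0.0

0.0
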